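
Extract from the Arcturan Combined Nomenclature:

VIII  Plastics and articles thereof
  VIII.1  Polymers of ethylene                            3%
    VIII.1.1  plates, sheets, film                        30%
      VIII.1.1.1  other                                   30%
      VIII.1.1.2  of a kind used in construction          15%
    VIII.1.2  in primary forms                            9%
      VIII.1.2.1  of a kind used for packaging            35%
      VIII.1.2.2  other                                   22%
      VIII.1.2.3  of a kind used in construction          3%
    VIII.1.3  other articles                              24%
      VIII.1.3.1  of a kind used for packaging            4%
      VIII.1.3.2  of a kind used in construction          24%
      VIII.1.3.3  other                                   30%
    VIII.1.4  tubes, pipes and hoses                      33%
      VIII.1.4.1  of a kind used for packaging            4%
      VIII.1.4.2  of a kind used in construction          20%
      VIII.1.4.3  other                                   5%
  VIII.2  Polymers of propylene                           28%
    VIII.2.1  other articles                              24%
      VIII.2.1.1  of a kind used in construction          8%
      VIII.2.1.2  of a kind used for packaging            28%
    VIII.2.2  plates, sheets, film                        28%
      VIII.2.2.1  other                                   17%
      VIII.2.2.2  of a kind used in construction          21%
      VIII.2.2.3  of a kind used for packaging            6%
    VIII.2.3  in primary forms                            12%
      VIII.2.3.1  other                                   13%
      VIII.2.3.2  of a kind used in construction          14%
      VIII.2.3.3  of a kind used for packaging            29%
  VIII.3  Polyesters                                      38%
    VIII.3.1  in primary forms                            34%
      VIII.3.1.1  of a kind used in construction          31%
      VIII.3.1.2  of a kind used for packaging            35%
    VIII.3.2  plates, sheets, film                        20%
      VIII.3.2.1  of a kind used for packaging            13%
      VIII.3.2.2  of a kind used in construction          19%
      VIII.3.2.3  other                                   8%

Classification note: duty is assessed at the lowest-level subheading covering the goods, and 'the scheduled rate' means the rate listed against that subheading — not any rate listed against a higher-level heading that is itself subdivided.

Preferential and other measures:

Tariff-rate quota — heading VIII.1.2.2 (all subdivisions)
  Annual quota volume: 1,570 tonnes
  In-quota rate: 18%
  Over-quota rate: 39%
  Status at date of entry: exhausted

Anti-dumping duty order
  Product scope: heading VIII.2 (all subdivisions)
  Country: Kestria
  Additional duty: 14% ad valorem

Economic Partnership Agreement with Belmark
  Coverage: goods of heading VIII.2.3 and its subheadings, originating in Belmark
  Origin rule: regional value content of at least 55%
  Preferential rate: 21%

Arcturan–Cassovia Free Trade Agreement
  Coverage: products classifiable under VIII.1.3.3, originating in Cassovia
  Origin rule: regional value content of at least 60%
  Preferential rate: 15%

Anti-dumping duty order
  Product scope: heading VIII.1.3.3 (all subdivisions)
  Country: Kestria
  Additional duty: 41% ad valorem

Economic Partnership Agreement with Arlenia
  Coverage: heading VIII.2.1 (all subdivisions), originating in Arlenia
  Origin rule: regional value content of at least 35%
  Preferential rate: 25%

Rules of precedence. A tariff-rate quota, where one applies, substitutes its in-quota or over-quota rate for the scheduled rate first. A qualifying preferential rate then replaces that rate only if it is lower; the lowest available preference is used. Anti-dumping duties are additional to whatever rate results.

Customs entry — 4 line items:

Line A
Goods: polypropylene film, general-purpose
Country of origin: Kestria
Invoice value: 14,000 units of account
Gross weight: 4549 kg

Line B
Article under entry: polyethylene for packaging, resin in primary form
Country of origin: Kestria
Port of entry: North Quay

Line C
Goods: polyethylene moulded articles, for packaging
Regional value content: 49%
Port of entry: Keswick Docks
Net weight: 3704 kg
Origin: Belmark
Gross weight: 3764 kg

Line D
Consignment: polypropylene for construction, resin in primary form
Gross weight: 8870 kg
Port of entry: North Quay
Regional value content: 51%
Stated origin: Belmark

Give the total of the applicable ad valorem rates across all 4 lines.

84%

Line A: polypropylene → VIII.2; film → VIII.2.2; general-purpose → VIII.2.2.1. Scheduled 17%. anti-dumping (Kestria, VIII.2): +14%; total 17% + 14% = 31%. → 31%.
Line B: polyethylene → VIII.1; resin in primary form → VIII.1.2; for packaging → VIII.1.2.1. Scheduled 35%. No special measure applies. → 35%.
Line C: polyethylene → VIII.1; moulded articles → VIII.1.3; for packaging → VIII.1.3.1. Scheduled 4%. Belmark agreement on VIII.2.3: VIII.1.3.1 not covered. → 4%.
Line D: polypropylene → VIII.2; resin in primary form → VIII.2.3; for construction → VIII.2.3.2. Scheduled 14%. Belmark agreement on VIII.2.3: RVC < 55%. → 14%.
Sum: 31% + 35% + 4% + 14% = 84%.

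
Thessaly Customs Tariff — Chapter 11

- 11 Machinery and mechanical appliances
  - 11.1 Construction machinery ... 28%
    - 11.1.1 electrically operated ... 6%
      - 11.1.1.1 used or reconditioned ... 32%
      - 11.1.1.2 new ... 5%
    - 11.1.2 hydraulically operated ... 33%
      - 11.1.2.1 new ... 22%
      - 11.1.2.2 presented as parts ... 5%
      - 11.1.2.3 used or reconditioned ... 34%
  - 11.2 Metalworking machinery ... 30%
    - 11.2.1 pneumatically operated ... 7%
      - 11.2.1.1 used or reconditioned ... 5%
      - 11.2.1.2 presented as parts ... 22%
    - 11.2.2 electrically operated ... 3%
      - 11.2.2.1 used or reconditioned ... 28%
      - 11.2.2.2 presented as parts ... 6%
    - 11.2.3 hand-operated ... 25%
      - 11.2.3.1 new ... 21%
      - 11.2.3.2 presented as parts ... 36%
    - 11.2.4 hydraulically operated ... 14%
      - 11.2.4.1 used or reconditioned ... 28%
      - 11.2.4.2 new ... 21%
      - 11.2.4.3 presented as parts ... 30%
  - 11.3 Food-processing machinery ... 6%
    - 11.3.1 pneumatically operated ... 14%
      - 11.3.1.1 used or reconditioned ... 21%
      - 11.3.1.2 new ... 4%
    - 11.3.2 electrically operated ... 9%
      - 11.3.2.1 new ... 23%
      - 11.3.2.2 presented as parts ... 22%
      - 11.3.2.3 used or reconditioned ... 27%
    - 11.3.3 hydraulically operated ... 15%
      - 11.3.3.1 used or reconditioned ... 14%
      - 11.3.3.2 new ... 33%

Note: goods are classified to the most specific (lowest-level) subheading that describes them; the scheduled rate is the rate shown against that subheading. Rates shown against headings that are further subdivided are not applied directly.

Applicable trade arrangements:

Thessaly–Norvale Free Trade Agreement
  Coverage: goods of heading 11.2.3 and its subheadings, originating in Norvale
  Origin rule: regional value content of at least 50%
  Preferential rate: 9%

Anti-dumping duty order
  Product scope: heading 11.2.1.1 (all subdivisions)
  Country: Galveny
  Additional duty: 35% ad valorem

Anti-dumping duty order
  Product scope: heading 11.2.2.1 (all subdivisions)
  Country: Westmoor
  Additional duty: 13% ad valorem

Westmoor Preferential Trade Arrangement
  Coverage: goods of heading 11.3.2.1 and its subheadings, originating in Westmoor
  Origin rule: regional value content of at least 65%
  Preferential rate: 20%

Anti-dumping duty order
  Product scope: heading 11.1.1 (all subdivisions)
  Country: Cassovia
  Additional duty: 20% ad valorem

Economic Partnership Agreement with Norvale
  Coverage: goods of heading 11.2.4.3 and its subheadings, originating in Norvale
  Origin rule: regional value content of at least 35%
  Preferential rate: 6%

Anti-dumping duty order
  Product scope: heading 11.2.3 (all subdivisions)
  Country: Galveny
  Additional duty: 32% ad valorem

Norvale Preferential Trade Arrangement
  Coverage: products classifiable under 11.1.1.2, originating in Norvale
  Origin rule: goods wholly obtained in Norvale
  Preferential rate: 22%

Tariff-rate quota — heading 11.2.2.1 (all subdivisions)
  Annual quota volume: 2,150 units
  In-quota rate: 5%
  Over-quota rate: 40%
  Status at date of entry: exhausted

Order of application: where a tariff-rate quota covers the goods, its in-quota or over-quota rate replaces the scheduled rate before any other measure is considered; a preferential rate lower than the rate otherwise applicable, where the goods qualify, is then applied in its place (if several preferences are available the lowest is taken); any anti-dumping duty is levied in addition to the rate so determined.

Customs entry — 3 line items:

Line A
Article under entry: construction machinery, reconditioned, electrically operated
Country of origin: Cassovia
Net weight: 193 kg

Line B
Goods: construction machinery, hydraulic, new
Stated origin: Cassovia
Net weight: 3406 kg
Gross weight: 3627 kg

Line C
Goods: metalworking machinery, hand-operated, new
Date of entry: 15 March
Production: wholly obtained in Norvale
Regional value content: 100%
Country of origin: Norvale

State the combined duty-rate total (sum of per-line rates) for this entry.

83%

Line A: construction → 11.1; electrically operated → 11.1.1; reconditioned → 11.1.1.1. Scheduled 32%. anti-dumping (Cassovia, 11.1.1): +20%; total 32% + 20% = 52%. → 52%.
Line B: construction → 11.1; hydraulic → 11.1.2; new → 11.1.2.1. Scheduled 22%. No special measure applies. → 22%.
Line C: metalworking → 11.2; hand-operated → 11.2.3; new → 11.2.3.1. Scheduled 21%. Norvale agreement on 11.2.3: RVC ≥ 50% → 9% available; Norvale agreement on 11.2.4.3: 11.2.3.1 not covered; Norvale agreement on 11.1.1.2: 11.2.3.1 not covered; preferential 9%. → 9%.
Sum: 52% + 22% + 9% = 83%.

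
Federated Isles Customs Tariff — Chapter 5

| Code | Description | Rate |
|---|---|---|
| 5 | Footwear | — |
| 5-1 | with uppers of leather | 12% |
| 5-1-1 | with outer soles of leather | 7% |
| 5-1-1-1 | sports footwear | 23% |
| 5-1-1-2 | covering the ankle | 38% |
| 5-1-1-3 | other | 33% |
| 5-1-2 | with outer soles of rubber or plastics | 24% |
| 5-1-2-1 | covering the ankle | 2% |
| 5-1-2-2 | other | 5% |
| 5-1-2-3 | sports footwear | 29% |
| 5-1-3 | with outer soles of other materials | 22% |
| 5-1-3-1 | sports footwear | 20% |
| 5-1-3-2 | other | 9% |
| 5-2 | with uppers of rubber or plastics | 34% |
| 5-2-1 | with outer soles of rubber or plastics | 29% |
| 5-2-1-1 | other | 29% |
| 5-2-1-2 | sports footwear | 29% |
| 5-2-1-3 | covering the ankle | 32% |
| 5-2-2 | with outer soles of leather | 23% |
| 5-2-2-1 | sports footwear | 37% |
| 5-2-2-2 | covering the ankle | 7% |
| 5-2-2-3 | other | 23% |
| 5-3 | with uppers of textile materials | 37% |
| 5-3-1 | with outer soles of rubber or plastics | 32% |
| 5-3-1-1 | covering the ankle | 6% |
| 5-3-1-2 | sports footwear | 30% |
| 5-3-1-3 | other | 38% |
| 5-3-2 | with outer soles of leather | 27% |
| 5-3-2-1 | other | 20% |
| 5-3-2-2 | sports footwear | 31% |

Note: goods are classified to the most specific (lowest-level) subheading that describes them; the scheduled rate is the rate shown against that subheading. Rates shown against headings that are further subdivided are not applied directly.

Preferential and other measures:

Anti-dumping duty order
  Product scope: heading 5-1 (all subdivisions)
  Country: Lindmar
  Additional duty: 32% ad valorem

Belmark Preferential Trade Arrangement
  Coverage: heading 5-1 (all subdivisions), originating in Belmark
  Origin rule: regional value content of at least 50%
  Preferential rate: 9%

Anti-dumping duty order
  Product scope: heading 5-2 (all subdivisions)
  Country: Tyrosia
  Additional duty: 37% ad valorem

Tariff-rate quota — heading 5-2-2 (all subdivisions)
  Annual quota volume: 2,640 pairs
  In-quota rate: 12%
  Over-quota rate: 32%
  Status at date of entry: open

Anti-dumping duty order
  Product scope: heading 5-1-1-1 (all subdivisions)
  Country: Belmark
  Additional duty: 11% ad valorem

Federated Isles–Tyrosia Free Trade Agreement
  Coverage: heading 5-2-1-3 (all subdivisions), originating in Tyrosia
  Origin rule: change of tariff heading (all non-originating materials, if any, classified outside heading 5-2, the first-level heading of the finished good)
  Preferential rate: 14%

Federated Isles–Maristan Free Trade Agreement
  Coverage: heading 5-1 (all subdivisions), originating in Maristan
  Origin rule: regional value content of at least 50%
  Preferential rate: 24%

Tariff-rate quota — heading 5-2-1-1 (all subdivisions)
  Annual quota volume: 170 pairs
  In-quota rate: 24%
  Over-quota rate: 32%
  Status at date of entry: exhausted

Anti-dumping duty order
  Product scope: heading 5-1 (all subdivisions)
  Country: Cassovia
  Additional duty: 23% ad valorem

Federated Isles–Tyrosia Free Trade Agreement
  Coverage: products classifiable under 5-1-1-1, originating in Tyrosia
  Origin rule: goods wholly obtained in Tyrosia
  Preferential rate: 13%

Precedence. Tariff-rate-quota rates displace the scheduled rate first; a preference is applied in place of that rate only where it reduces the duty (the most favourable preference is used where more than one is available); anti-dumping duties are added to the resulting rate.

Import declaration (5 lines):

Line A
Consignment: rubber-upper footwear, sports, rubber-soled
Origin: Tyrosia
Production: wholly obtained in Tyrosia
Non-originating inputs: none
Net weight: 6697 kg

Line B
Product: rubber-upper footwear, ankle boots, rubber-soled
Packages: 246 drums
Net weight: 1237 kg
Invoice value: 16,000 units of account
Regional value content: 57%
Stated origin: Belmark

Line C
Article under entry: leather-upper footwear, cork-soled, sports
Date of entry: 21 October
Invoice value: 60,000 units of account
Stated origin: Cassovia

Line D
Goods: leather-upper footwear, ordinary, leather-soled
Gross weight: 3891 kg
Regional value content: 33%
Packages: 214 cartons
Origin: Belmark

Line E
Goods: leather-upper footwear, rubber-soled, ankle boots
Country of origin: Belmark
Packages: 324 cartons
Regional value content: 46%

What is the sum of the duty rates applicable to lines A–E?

Line A: rubber-upper → 5-2; rubber-soled → 5-2-1; sports → 5-2-1-2. Scheduled 29%. Tyrosia agreement on 5-2-1-3: 5-2-1-2 not covered; Tyrosia agreement on 5-1-1-1: 5-2-1-2 not covered; anti-dumping (Tyrosia, 5-2): +37%; total 29% + 37% = 66%. → 66%.
Line B: rubber-upper → 5-2; rubber-soled → 5-2-1; ankle boots → 5-2-1-3. Scheduled 32%. Belmark agreement on 5-1: 5-2-1-3 not covered. → 32%.
Line C: leather-upper → 5-1; cork-soled → 5-1-3; sports → 5-1-3-1. Scheduled 20%. anti-dumping (Cassovia, 5-1): +23%; total 20% + 23% = 43%. → 43%.
Line D: leather-upper → 5-1; leather-soled → 5-1-1; ordinary → 5-1-1-3. Scheduled 33%. Belmark agreement on 5-1: RVC < 50%. → 33%.
Line E: leather-upper → 5-1; rubber-soled → 5-1-2; ankle boots → 5-1-2-1. Scheduled 2%. Belmark agreement on 5-1: RVC < 50%. → 2%.
Sum: 66% + 32% + 43% + 33% + 2% = 176%.

176%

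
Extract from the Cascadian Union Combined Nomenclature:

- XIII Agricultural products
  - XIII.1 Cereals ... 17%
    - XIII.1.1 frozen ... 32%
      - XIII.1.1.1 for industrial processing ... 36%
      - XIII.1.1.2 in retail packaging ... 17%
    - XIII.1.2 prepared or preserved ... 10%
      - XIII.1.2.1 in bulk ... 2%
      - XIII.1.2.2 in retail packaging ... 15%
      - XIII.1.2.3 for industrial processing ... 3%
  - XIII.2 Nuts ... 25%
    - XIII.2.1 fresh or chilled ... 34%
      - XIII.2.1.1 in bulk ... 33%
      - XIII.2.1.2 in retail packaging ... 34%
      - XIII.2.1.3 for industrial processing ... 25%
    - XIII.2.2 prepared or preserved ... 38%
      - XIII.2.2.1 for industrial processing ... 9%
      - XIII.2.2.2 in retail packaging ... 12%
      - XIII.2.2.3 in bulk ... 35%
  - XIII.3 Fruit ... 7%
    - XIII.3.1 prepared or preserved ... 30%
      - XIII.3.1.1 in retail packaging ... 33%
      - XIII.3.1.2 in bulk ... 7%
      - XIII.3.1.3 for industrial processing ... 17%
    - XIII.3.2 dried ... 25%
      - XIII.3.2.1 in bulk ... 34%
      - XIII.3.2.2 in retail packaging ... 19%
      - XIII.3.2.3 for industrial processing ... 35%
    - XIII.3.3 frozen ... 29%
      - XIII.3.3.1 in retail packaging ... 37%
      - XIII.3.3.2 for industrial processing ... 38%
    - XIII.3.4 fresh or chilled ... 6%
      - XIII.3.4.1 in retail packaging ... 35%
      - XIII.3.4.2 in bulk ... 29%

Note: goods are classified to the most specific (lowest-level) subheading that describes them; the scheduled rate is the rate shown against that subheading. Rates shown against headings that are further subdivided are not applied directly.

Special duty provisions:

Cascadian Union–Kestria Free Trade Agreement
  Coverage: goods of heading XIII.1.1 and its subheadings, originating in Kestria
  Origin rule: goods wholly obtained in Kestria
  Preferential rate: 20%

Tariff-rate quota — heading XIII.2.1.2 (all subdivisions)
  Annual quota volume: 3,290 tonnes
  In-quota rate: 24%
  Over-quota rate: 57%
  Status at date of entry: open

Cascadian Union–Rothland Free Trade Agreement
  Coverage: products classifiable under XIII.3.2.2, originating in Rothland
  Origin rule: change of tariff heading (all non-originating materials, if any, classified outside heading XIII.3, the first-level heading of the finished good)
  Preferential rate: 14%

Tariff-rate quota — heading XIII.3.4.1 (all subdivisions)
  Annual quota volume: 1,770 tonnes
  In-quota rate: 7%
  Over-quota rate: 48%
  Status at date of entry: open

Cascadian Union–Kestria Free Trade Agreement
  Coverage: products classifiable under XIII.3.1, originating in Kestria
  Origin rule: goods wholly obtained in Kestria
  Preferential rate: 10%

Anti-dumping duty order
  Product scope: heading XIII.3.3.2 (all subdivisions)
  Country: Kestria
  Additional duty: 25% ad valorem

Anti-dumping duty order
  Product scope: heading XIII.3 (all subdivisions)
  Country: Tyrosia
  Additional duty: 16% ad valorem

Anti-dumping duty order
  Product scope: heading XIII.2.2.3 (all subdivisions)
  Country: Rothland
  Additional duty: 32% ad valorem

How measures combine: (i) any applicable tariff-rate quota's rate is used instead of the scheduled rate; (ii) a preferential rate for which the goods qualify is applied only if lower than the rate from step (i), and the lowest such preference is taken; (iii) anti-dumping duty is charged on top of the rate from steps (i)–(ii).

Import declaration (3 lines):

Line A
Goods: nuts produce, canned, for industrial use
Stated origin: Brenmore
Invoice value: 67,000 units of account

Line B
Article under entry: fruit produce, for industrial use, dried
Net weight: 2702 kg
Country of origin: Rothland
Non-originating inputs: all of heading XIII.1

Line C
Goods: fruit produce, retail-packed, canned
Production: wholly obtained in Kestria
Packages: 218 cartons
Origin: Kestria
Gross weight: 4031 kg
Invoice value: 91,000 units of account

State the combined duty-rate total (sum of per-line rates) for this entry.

54%

Line A: nuts → XIII.2; canned → XIII.2.2; for industrial use → XIII.2.2.1. Scheduled 9%. No special measure applies. → 9%.
Line B: fruit → XIII.3; dried → XIII.3.2; for industrial use → XIII.3.2.3. Scheduled 35%. Rothland agreement on XIII.3.2.2: XIII.3.2.3 not covered. → 35%.
Line C: fruit → XIII.3; canned → XIII.3.1; retail-packed → XIII.3.1.1. Scheduled 33%. Kestria agreement on XIII.1.1: XIII.3.1.1 not covered; Kestria agreement on XIII.3.1: wholly obtained → 10% available; preferential 10%. → 10%.
Sum: 9% + 35% + 10% = 54%.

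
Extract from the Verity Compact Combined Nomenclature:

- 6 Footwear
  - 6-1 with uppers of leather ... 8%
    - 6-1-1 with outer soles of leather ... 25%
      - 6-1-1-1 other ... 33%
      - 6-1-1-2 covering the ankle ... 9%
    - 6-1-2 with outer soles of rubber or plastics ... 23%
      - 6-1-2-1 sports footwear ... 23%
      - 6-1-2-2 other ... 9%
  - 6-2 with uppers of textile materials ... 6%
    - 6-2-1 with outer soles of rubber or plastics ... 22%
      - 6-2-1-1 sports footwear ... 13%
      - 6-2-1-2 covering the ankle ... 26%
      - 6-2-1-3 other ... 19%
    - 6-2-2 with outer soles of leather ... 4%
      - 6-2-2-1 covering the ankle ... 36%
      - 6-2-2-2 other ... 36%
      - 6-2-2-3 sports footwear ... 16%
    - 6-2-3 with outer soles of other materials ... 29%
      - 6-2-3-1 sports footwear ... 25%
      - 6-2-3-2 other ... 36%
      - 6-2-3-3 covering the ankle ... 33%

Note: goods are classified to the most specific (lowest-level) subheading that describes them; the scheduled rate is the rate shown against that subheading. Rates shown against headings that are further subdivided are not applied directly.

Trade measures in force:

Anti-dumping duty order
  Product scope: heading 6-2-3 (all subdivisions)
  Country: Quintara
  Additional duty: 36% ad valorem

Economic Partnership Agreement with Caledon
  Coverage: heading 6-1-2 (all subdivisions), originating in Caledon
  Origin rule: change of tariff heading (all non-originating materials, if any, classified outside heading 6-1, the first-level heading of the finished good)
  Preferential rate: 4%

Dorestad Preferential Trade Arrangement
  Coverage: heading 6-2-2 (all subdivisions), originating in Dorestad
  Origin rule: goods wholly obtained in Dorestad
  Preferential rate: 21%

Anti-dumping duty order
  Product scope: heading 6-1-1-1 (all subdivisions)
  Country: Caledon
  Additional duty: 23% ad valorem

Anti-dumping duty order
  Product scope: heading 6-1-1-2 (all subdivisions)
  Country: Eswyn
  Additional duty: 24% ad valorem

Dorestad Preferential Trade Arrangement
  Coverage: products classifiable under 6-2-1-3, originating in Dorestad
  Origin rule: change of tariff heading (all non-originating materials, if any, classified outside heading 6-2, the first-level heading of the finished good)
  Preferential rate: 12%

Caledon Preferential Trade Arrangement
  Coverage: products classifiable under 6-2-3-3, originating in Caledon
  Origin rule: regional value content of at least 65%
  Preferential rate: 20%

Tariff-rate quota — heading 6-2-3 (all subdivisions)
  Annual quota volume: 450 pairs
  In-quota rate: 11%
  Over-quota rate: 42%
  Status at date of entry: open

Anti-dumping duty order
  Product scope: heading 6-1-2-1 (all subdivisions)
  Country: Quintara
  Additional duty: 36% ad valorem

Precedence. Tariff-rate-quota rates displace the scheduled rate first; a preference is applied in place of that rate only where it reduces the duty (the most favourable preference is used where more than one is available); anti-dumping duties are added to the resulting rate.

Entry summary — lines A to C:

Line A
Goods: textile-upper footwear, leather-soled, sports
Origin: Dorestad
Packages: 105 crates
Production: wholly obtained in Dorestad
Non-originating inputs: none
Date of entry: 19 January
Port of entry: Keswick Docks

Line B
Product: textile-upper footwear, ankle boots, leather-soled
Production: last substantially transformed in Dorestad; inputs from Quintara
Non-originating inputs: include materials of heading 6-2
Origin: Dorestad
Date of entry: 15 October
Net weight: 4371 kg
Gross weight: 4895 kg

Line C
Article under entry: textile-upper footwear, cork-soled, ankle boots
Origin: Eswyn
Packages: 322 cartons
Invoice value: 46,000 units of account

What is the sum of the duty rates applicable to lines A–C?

63%

Line A: textile-upper → 6-2; leather-soled → 6-2-2; sports → 6-2-2-3. Scheduled 16%. Dorestad agreement on 6-2-2: wholly obtained → 21% available; Dorestad agreement on 6-2-1-3: 6-2-2-3 not covered; preference 21% not lower than 16% → no reduction. → 16%.
Line B: textile-upper → 6-2; leather-soled → 6-2-2; ankle boots → 6-2-2-1. Scheduled 36%. Dorestad agreement on 6-2-2: not wholly obtained; Dorestad agreement on 6-2-1-3: 6-2-2-1 not covered. → 36%.
Line C: textile-upper → 6-2; cork-soled → 6-2-3; ankle boots → 6-2-3-3. Scheduled 33%. quota on 6-2-3 open → in-quota 11%. → 11%.
Sum: 16% + 36% + 11% = 63%.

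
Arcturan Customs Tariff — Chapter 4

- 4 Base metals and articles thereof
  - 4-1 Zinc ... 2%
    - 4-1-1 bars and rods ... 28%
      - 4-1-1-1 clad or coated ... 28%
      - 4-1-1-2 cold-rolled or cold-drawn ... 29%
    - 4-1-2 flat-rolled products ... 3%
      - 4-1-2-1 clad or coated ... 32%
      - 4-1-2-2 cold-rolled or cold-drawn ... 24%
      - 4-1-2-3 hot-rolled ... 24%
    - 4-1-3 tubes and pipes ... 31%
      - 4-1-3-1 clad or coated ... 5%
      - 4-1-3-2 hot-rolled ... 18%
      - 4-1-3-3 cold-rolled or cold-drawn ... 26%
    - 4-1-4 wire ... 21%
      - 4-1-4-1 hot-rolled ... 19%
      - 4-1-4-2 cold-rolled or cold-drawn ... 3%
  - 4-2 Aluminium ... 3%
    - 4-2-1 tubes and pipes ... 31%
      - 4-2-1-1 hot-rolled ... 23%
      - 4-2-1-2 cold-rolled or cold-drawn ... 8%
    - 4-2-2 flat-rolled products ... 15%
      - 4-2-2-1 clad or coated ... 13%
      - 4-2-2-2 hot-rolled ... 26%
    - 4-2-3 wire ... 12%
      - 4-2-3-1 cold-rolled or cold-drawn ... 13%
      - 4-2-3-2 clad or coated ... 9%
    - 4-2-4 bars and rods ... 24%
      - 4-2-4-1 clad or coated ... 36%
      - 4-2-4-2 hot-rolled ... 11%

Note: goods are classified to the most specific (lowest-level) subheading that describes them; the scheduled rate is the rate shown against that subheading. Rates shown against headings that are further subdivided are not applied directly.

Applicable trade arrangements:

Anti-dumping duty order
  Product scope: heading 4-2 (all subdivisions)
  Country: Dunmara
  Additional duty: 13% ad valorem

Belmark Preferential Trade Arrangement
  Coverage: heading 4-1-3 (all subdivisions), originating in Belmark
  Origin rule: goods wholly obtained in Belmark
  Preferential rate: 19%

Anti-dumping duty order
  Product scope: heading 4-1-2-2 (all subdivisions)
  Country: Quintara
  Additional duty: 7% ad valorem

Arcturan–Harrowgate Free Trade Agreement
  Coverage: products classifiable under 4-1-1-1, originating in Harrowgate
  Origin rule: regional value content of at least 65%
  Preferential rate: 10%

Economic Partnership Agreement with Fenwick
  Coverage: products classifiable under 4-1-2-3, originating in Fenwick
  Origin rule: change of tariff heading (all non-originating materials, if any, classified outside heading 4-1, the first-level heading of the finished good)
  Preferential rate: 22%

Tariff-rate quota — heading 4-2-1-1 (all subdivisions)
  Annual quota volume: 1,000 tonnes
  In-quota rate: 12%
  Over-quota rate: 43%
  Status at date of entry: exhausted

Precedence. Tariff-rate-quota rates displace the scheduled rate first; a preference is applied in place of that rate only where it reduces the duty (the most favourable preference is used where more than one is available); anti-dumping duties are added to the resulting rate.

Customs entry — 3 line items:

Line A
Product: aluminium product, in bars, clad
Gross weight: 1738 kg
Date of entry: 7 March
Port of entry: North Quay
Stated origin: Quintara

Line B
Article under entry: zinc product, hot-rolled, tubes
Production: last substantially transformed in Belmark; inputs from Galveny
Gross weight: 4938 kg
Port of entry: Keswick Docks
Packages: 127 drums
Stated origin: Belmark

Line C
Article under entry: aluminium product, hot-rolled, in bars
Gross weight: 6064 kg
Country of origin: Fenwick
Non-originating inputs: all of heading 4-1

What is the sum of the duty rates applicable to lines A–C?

Line A: aluminium → 4-2; in bars → 4-2-4; clad → 4-2-4-1. Scheduled 36%. No special measure applies. → 36%.
Line B: zinc → 4-1; tubes → 4-1-3; hot-rolled → 4-1-3-2. Scheduled 18%. Belmark agreement on 4-1-3: not wholly obtained. → 18%.
Line C: aluminium → 4-2; in bars → 4-2-4; hot-rolled → 4-2-4-2. Scheduled 11%. Fenwick agreement on 4-1-2-3: 4-2-4-2 not covered. → 11%.
Sum: 36% + 18% + 11% = 65%.

65%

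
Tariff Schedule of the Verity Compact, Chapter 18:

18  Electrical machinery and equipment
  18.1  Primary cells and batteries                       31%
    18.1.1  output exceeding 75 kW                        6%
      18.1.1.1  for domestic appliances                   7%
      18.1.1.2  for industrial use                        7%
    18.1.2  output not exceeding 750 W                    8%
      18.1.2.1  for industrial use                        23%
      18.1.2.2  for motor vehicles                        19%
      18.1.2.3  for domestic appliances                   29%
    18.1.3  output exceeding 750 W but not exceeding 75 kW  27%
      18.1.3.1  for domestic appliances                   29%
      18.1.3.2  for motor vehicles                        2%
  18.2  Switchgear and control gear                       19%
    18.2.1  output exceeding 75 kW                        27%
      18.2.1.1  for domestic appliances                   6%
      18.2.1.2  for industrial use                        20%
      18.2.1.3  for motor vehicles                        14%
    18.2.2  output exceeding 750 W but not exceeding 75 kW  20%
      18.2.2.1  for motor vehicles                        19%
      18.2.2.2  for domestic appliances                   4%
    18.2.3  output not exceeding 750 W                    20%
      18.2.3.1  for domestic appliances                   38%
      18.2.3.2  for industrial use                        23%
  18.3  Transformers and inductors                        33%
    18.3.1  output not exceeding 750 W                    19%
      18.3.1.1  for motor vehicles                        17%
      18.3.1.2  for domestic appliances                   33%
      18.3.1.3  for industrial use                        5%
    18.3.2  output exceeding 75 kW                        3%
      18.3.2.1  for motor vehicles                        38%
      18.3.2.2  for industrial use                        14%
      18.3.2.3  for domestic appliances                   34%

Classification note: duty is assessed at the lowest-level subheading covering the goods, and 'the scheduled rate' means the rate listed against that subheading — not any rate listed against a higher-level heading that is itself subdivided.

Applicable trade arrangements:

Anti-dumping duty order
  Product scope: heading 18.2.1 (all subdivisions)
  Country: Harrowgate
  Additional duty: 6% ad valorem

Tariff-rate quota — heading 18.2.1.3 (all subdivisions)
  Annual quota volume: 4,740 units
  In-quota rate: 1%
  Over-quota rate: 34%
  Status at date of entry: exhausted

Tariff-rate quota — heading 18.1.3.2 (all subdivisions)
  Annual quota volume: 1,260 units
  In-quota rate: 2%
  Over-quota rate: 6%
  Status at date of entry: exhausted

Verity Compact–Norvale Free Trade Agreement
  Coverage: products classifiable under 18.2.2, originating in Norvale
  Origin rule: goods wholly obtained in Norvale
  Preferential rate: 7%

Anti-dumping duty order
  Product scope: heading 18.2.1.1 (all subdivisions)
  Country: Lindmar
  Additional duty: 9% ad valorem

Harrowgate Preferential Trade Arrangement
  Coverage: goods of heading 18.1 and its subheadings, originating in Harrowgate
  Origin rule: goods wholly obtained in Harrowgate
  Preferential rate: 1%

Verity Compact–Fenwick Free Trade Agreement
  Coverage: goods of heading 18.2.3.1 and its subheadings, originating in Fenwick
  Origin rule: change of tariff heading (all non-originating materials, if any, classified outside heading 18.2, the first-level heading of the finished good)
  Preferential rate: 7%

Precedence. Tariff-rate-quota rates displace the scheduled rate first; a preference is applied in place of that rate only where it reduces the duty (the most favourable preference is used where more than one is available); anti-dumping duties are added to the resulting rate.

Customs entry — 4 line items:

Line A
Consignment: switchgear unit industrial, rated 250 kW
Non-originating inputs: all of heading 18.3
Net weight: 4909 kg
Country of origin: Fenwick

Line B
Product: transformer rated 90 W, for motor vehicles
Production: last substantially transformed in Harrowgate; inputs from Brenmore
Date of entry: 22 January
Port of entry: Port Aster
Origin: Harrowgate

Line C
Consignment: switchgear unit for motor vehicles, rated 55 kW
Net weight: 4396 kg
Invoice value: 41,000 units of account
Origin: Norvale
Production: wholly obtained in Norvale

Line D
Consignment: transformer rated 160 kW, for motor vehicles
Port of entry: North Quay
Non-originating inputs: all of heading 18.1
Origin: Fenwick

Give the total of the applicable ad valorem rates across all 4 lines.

82%

Line A: switchgear unit → 18.2; rated 250 kW → 18.2.1; industrial → 18.2.1.2. Scheduled 20%. Fenwick agreement on 18.2.3.1: 18.2.1.2 not covered. → 20%.
Line B: transformer → 18.3; rated 90 W → 18.3.1; for motor vehicles → 18.3.1.1. Scheduled 17%. Harrowgate agreement on 18.1: 18.3.1.1 not covered. → 17%.
Line C: switchgear unit → 18.2; rated 55 kW → 18.2.2; for motor vehicles → 18.2.2.1. Scheduled 19%. Norvale agreement on 18.2.2: wholly obtained → 7% available; preferential 7%. → 7%.
Line D: transformer → 18.3; rated 160 kW → 18.3.2; for motor vehicles → 18.3.2.1. Scheduled 38%. Fenwick agreement on 18.2.3.1: 18.3.2.1 not covered. → 38%.
Sum: 20% + 17% + 7% + 38% = 82%.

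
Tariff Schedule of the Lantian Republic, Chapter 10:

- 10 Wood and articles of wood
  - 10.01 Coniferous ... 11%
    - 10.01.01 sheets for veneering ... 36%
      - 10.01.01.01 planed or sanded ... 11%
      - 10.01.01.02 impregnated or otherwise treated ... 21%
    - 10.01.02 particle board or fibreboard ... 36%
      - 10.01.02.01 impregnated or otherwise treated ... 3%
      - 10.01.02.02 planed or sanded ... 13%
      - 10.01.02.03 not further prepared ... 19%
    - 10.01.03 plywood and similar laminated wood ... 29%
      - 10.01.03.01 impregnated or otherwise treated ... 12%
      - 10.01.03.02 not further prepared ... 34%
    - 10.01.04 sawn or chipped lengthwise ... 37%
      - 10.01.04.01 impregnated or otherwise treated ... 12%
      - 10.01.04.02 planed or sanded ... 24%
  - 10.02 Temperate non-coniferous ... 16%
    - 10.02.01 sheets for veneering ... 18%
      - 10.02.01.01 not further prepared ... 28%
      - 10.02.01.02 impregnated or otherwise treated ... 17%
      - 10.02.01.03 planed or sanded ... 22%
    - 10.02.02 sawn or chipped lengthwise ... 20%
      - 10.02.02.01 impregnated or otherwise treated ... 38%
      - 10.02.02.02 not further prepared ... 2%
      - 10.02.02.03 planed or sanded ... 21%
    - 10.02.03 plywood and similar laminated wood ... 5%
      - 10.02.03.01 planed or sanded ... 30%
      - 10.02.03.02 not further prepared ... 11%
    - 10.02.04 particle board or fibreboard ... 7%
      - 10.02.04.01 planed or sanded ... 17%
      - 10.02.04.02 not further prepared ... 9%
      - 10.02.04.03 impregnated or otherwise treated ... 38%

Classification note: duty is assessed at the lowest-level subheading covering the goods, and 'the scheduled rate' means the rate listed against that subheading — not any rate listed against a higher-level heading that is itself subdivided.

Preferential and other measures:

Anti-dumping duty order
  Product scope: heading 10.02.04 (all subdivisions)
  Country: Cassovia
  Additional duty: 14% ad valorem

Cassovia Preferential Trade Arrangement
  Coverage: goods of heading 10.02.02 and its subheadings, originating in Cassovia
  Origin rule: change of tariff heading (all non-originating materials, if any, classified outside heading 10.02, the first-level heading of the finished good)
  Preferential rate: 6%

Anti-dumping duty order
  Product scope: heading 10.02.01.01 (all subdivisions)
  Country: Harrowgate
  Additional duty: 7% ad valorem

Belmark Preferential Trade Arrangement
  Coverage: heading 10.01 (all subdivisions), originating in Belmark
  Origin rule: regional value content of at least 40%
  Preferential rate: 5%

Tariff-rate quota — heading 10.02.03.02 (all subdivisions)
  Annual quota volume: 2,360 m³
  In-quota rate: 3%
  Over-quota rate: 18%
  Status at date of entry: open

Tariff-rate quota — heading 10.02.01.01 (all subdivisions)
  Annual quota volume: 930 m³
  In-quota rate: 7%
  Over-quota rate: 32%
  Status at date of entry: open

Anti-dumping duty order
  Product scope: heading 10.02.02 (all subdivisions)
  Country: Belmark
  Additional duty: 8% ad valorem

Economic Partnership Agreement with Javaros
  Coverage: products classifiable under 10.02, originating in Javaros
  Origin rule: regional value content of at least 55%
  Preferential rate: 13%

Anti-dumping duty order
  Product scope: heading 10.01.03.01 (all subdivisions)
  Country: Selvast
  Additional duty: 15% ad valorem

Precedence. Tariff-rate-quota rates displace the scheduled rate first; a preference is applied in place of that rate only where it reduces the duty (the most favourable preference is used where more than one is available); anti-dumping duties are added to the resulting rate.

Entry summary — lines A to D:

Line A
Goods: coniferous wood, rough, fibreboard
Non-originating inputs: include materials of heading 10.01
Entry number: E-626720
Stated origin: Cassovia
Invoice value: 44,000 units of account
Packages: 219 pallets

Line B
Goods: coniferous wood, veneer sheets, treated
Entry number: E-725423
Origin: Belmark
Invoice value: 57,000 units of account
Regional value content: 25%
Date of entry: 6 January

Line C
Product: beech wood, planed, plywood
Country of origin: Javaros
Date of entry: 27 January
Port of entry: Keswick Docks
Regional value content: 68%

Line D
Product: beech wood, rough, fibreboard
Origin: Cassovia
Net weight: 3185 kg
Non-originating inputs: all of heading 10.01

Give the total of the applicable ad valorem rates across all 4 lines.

76%

Line A: coniferous → 10.01; fibreboard → 10.01.02; rough → 10.01.02.03. Scheduled 19%. Cassovia agreement on 10.02.02: 10.01.02.03 not covered. → 19%.
Line B: coniferous → 10.01; veneer sheets → 10.01.01; treated → 10.01.01.02. Scheduled 21%. Belmark agreement on 10.01: RVC < 40%. → 21%.
Line C: beech → 10.02; plywood → 10.02.03; planed → 10.02.03.01. Scheduled 30%. Javaros agreement on 10.02: RVC ≥ 55% → 13% available; preferential 13%. → 13%.
Line D: beech → 10.02; fibreboard → 10.02.04; rough → 10.02.04.02. Scheduled 9%. Cassovia agreement on 10.02.02: 10.02.04.02 not covered; anti-dumping (Cassovia, 10.02.04): +14%; total 9% + 14% = 23%. → 23%.
Sum: 19% + 21% + 13% + 23% = 76%.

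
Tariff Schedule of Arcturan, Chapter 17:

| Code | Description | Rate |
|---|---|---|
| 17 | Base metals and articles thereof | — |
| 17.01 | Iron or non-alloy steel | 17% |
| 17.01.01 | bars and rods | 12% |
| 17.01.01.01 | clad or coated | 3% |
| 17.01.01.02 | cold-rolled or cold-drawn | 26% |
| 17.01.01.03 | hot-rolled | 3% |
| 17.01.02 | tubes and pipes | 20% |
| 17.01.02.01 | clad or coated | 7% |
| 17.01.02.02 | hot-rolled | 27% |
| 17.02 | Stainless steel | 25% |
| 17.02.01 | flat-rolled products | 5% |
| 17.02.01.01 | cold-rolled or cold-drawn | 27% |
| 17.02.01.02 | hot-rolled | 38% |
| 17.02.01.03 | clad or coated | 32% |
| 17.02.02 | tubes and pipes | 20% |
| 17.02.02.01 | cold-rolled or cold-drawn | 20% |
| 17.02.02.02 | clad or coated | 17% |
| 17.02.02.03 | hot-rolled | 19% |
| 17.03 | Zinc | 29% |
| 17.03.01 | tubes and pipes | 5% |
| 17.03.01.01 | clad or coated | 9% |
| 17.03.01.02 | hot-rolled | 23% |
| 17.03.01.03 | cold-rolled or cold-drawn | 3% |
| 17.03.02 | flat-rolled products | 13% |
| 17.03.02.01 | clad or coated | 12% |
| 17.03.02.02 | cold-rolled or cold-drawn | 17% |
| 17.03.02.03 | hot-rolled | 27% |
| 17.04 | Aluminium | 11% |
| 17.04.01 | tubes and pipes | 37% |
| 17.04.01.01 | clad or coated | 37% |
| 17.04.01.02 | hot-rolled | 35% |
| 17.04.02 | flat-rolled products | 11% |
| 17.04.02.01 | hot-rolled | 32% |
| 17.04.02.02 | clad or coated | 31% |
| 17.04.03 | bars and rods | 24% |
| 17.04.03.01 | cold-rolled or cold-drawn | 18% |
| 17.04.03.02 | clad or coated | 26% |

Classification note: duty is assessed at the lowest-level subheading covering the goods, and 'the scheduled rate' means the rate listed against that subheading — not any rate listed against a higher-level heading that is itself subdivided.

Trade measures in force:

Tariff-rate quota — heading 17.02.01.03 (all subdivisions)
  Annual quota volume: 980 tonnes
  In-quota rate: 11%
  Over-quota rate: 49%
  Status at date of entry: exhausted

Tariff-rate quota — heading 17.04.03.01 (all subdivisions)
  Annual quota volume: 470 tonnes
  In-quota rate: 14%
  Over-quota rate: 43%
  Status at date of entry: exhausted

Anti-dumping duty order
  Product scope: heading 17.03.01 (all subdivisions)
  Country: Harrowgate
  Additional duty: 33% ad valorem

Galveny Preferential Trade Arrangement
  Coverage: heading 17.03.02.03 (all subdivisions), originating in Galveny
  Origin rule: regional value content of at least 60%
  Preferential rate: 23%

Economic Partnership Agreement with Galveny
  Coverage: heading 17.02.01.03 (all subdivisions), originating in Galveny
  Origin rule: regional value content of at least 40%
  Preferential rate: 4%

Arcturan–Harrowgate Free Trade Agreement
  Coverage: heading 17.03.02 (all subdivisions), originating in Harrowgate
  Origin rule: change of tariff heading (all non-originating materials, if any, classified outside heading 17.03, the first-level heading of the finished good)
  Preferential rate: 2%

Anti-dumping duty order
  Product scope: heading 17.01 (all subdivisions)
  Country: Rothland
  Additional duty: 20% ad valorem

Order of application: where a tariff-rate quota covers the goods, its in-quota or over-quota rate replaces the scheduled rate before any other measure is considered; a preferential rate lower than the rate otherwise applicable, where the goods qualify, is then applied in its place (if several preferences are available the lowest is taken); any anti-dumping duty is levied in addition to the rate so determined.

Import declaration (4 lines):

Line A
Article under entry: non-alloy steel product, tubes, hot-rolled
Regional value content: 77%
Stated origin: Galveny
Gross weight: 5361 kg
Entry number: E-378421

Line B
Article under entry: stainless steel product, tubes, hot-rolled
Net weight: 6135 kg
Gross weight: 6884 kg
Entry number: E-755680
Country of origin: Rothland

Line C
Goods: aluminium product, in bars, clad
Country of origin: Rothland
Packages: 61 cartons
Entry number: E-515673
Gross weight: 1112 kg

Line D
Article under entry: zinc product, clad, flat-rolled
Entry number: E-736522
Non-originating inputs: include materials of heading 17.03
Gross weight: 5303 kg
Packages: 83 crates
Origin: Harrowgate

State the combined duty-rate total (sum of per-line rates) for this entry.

84%

Line A: non-alloy steel → 17.01; tubes → 17.01.02; hot-rolled → 17.01.02.02. Scheduled 27%. Galveny agreement on 17.03.02.03: 17.01.02.02 not covered; Galveny agreement on 17.02.01.03: 17.01.02.02 not covered. → 27%.
Line B: stainless steel → 17.02; tubes → 17.02.02; hot-rolled → 17.02.02.03. Scheduled 19%. No special measure applies. → 19%.
Line C: aluminium → 17.04; in bars → 17.04.03; clad → 17.04.03.02. Scheduled 26%. No special measure applies. → 26%.
Line D: zinc → 17.03; flat-rolled → 17.03.02; clad → 17.03.02.01. Scheduled 12%. Harrowgate agreement on 17.03.02: CTH not met. → 12%.
Sum: 27% + 19% + 26% + 12% = 84%.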